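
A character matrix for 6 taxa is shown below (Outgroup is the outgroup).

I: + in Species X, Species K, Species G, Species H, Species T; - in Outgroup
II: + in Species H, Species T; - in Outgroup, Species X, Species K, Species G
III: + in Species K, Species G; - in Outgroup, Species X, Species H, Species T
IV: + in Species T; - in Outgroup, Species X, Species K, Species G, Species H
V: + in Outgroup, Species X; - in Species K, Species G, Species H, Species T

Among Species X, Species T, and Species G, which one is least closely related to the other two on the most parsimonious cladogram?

Character polarity is set by the outgroup: the derived state is whichever differs from the outgroup's state, so for V the derived state is '-', and for the remaining characters it is '+'.
I (derived state '+') is shared by all ingroup taxa — unites the whole ingroup.
Only Species H and Species T show the derived state '+' for II, supporting them as a clade.
III: derived state '+' in Species G and Species K only — synapomorphy for {Species G, Species K}.
IV: derived state '+' in Species T only — an autapomorphy, so it tells us nothing about relationships among taxa.
V (derived state '-') is shared by Species G, Species H, Species K, and Species T — a synapomorphy uniting that clade.
Most parsimonious ingroup topology: (((Species K,Species G),(Species T,Species H)),Species X).
Species T and Species G share a more recent common ancestor with each other than either does with Species X, so Species X is the least closely related of the three.

Species X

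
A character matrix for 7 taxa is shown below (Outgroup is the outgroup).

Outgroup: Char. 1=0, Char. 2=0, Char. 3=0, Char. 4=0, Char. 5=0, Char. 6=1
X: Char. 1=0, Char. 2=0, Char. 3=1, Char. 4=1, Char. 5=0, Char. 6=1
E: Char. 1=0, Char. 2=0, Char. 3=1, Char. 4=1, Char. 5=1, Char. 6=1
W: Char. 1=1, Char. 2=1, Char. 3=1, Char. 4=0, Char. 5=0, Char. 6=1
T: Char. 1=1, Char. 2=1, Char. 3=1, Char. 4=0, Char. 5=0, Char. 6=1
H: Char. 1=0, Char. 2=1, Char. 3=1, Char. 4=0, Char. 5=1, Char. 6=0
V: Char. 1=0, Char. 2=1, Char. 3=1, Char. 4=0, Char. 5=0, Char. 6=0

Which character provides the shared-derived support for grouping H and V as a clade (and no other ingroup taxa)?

Character polarity is set by the outgroup: the derived state is whichever differs from the outgroup's state, so for Char. 6 the derived state is '0', and for the remaining characters it is '1'.
Only T and W show the derived state '1' for Char. 1, supporting them as a clade.
Char. 2: derived state '1' in H, T, V, and W only — synapomorphy for {H, T, V, W}.
All ingroup taxa share the derived state '1' for Char. 3; it defines the ingroup but does not resolve relationships within it.
Char. 4: derived state '1' in E and X only — synapomorphy for {E, X}.
Char. 5 groups E and H, which is incompatible with the clades supported by the remaining characters; treating it as convergent (homoplasy) costs fewer steps than any alternative tree.
Char. 6: derived state '0' in H and V only — synapomorphy for {H, V}.
Most parsimonious ingroup topology: ((X,E),((W,T),(H,V))).
The clade {H, V} is supported by Char. 6: its derived state '0' occurs in exactly those taxa and in no other taxon (including the outgroup).

Char. 6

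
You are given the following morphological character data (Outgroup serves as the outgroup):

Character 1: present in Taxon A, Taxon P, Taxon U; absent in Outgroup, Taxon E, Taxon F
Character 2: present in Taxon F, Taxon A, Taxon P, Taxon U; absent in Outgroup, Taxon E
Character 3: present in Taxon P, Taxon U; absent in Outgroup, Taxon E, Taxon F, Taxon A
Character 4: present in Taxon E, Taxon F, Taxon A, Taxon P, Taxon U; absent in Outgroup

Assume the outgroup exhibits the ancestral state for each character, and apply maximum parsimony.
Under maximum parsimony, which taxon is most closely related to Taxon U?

The outgroup has state 'absent' for every character, so 'present' is the derived state throughout.
Character 1: derived state 'present' in Taxon A, Taxon P, and Taxon U only — synapomorphy for {Taxon A, Taxon P, Taxon U}.
Only Taxon A, Taxon F, Taxon P, and Taxon U show the derived state 'present' for Character 2, supporting them as a clade.
Character 3: derived state 'present' in Taxon P and Taxon U only — synapomorphy for {Taxon P, Taxon U}.
Character 4 (derived state 'present') is shared by all ingroup taxa — unites the whole ingroup.
Most parsimonious ingroup topology: (Taxon E,(Taxon F,(Taxon A,(Taxon P,Taxon U)))).
Taxon U and Taxon P form a cherry on this tree, so they are sister taxa.

Taxon P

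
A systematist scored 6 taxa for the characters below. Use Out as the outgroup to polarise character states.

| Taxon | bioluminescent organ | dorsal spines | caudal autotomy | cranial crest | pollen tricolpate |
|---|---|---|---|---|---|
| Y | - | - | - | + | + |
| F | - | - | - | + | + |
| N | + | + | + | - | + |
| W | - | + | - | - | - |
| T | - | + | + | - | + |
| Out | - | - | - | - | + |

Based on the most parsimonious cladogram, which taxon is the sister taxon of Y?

Character polarity is set by the outgroup: the derived state is whichever differs from the outgroup's state, so for pollen tricolpate the derived state is '-', and for the remaining characters it is '+'.
bioluminescent organ (derived state '+') is unique to N (autapomorphy; uninformative for grouping).
dorsal spines: derived state '+' in N, T, and W only — synapomorphy for {N, T, W}.
caudal autotomy (derived state '+') is shared by N and T — a synapomorphy uniting that clade.
cranial crest: derived state '+' in F and Y only — synapomorphy for {F, Y}.
pollen tricolpate: derived state '-' in W only — an autapomorphy, so it tells us nothing about relationships among taxa.
Most parsimonious ingroup topology: (((T,N),W),(Y,F)).
Y and F form a cherry on this tree, so they are sister taxa.

F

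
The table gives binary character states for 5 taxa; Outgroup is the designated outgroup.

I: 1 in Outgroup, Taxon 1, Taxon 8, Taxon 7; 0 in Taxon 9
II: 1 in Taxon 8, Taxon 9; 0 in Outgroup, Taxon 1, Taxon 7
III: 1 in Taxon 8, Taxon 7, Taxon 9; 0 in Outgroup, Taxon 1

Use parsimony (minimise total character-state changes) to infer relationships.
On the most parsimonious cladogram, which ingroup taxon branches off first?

Taxon 1

Character polarity is set by the outgroup: the derived state is whichever differs from the outgroup's state, so for I the derived state is '0', and for the remaining characters it is '1'.
I: derived state '0' in Taxon 9 only — an autapomorphy, so it tells us nothing about relationships among taxa.
II: derived state '1' in Taxon 8 and Taxon 9 only — synapomorphy for {Taxon 8, Taxon 9}.
III (derived state '1') is shared by Taxon 7, Taxon 8, and Taxon 9 — a synapomorphy uniting that clade.
Most parsimonious ingroup topology: (Taxon 1,((Taxon 8,Taxon 9),Taxon 7)).
Taxon 1 is sister to the clade containing all other ingroup taxa, so it is the earliest-diverging (most basal) ingroup lineage.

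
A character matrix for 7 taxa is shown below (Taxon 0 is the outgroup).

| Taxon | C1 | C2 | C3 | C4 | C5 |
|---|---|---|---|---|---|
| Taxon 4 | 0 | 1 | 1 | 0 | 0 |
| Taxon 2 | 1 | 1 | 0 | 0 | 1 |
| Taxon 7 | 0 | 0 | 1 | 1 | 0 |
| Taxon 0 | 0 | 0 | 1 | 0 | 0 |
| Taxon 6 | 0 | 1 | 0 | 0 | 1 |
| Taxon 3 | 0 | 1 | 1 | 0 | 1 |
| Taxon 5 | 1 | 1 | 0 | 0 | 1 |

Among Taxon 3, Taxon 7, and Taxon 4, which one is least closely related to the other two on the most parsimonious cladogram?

Character polarity is set by the outgroup: the derived state is whichever differs from the outgroup's state, so for C3 the derived state is '0', and for the remaining characters it is '1'.
C1 (derived state '1') is shared by Taxon 2 and Taxon 5 — a synapomorphy uniting that clade.
Only Taxon 2, Taxon 3, Taxon 4, Taxon 5, and Taxon 6 show the derived state '1' for C2, supporting them as a clade.
C3: derived state '0' in Taxon 2, Taxon 5, and Taxon 6 only — synapomorphy for {Taxon 2, Taxon 5, Taxon 6}.
C4 (derived state '1') is unique to Taxon 7 (autapomorphy; uninformative for grouping).
C5 (derived state '1') is shared by Taxon 2, Taxon 3, Taxon 5, and Taxon 6 — a synapomorphy uniting that clade.
Most parsimonious ingroup topology: (((Taxon 3,((Taxon 5,Taxon 2),Taxon 6)),Taxon 4),Taxon 7).
Taxon 3 and Taxon 4 share a more recent common ancestor with each other than either does with Taxon 7, so Taxon 7 is the least closely related of the three.

Taxon 7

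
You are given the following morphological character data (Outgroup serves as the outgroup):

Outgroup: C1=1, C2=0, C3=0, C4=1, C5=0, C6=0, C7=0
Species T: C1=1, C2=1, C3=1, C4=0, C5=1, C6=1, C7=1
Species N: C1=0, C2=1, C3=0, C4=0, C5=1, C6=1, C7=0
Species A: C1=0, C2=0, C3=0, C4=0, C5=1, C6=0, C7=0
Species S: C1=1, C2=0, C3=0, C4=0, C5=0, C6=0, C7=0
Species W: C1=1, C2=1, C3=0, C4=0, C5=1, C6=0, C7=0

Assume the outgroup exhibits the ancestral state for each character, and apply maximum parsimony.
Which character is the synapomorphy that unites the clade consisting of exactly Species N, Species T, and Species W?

C2

Character polarity is set by the outgroup: the derived state is whichever differs from the outgroup's state, so for C1, C4 the derived state is '0', and for the remaining characters it is '1'.
C1 (state '0') occurs in Species A and Species N but conflicts with the nesting implied by the other characters — most parsimoniously interpreted as homoplasy.
C2: derived state '1' in Species N, Species T, and Species W only — synapomorphy for {Species N, Species T, Species W}.
C3: derived state '1' in Species T only — an autapomorphy, so it tells us nothing about relationships among taxa.
C4 (derived state '0') is shared by all ingroup taxa — unites the whole ingroup.
C5 (derived state '1') is shared by Species A, Species N, Species T, and Species W — a synapomorphy uniting that clade.
C6 (derived state '1') is shared by Species N and Species T — a synapomorphy uniting that clade.
C7: derived state '1' in Species T only — an autapomorphy, so it tells us nothing about relationships among taxa.
Most parsimonious ingroup topology: ((((Species T,Species N),Species W),Species A),Species S).
The clade {Species N, Species T, Species W} is supported by C2: its derived state '1' occurs in exactly those taxa and in no other taxon (including the outgroup).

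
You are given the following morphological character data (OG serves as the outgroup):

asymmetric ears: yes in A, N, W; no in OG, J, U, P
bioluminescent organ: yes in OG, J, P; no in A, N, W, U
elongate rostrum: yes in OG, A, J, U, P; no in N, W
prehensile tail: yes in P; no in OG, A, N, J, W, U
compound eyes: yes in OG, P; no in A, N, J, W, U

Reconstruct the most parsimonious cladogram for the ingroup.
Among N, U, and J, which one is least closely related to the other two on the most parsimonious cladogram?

Character polarity is set by the outgroup: the derived state is whichever differs from the outgroup's state, so for bioluminescent organ, elongate rostrum, compound eyes the derived state is 'no', and for the remaining characters it is 'yes'.
Only A, N, and W show the derived state 'yes' for asymmetric ears, supporting them as a clade.
bioluminescent organ: derived state 'no' in A, N, U, and W only — synapomorphy for {A, N, U, W}.
elongate rostrum: derived state 'no' in N and W only — synapomorphy for {N, W}.
prehensile tail (derived state 'yes') is unique to P (autapomorphy; uninformative for grouping).
compound eyes: derived state 'no' in A, J, N, U, and W only — synapomorphy for {A, J, N, U, W}.
Most parsimonious ingroup topology: ((((A,(N,W)),U),J),P).
U and N share a more recent common ancestor with each other than either does with J, so J is the least closely related of the three.

J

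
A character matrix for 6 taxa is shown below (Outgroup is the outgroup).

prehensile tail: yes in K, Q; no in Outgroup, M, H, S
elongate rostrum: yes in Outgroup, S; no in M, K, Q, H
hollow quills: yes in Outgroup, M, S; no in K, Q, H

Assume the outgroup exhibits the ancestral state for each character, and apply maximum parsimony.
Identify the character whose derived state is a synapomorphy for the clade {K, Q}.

prehensile tail

Character polarity is set by the outgroup: the derived state is whichever differs from the outgroup's state, so for elongate rostrum, hollow quills the derived state is 'no', and for the remaining characters it is 'yes'.
prehensile tail: derived state 'yes' in K and Q only — synapomorphy for {K, Q}.
elongate rostrum: derived state 'no' in H, K, M, and Q only — synapomorphy for {H, K, M, Q}.
Only H, K, and Q show the derived state 'no' for hollow quills, supporting them as a clade.
Most parsimonious ingroup topology: ((M,((K,Q),H)),S).
The clade {K, Q} is supported by prehensile tail: its derived state 'yes' occurs in exactly those taxa and in no other taxon (including the outgroup).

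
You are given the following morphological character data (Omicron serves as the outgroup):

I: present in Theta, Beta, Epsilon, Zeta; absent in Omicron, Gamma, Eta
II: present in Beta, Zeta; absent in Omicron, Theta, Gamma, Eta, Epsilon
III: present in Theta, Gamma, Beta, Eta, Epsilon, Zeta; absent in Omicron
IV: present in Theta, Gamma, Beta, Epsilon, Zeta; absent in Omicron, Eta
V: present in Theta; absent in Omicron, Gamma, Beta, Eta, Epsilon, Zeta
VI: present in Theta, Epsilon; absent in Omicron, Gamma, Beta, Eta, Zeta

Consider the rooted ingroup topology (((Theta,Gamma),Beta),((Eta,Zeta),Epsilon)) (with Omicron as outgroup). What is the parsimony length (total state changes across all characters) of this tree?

Map each character onto (((Theta,Gamma),Beta),((Eta,Zeta),Epsilon)) (rooted by Omicron) and count the minimum state changes it requires (Fitch parsimony):
I: 3; II: 2; III: 1; IV: 2; V: 1; VI: 2.
Total tree length = 11.

11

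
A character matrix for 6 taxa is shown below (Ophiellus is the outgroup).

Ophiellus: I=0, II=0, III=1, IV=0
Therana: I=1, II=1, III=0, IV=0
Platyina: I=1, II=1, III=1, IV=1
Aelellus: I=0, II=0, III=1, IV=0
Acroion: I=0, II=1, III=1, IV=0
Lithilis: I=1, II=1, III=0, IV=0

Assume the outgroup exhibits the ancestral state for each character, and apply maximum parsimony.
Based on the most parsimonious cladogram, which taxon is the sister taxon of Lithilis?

Character polarity is set by the outgroup: the derived state is whichever differs from the outgroup's state, so for III the derived state is '0', and for the remaining characters it is '1'.
I: derived state '1' in Lithilis, Platyina, and Therana only — synapomorphy for {Lithilis, Platyina, Therana}.
II: derived state '1' in Acroion, Lithilis, Platyina, and Therana only — synapomorphy for {Acroion, Lithilis, Platyina, Therana}.
III (derived state '0') is shared by Lithilis and Therana — a synapomorphy uniting that clade.
IV (derived state '1') is unique to Platyina (autapomorphy; uninformative for grouping).
Most parsimonious ingroup topology: ((((Therana,Lithilis),Platyina),Acroion),Aelellus).
Lithilis and Therana form a cherry on this tree, so they are sister taxa.

Therana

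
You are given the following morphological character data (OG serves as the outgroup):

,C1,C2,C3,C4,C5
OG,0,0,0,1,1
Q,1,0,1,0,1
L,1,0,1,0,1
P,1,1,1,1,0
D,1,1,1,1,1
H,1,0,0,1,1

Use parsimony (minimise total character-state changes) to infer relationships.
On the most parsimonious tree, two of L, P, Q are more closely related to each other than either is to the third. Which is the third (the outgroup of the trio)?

Character polarity is set by the outgroup: the derived state is whichever differs from the outgroup's state, so for C4, C5 the derived state is '0', and for the remaining characters it is '1'.
All ingroup taxa share the derived state '1' for C1; it defines the ingroup but does not resolve relationships within it.
C2 (derived state '1') is shared by D and P — a synapomorphy uniting that clade.
Only D, L, P, and Q show the derived state '1' for C3, supporting them as a clade.
Only L and Q show the derived state '0' for C4, supporting them as a clade.
C5 (derived state '0') is unique to P (autapomorphy; uninformative for grouping).
Most parsimonious ingroup topology: (((Q,L),(D,P)),H).
Q and L share a more recent common ancestor with each other than either does with P, so P is the least closely related of the three.

P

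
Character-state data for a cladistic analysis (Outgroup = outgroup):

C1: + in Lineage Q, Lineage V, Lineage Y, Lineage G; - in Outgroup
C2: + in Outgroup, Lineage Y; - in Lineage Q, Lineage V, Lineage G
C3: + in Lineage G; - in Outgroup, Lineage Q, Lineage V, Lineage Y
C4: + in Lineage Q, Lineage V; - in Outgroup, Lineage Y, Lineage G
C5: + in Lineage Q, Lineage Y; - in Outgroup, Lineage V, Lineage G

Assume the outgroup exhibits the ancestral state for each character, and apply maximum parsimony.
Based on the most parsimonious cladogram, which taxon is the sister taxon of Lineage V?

Lineage Q

Character polarity is set by the outgroup: the derived state is whichever differs from the outgroup's state, so for C2 the derived state is '-', and for the remaining characters it is '+'.
C1 (derived state '+') is shared by all ingroup taxa — unites the whole ingroup.
C2 (derived state '-') is shared by Lineage G, Lineage Q, and Lineage V — a synapomorphy uniting that clade.
C3: derived state '+' in Lineage G only — an autapomorphy, so it tells us nothing about relationships among taxa.
Only Lineage Q and Lineage V show the derived state '+' for C4, supporting them as a clade.
C5 (state '+') occurs in Lineage Q and Lineage Y but conflicts with the nesting implied by the other characters — most parsimoniously interpreted as homoplasy.
Most parsimonious ingroup topology: (((Lineage Q,Lineage V),Lineage G),Lineage Y).
Lineage V and Lineage Q form a cherry on this tree, so they are sister taxa.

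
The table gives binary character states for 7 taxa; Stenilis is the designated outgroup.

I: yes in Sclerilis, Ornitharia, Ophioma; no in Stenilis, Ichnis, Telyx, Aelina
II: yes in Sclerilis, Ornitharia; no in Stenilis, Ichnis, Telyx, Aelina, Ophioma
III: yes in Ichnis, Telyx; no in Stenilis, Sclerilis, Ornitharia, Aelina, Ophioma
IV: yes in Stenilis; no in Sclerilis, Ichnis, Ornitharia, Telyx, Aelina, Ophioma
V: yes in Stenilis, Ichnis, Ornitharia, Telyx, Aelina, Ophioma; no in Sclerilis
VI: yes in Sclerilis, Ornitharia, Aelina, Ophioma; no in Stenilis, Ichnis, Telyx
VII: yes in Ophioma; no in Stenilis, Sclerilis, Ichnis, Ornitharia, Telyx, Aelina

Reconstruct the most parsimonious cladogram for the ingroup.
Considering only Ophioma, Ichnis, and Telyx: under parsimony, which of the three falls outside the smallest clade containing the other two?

Character polarity is set by the outgroup: the derived state is whichever differs from the outgroup's state, so for IV, V the derived state is 'no', and for the remaining characters it is 'yes'.
Only Ophioma, Ornitharia, and Sclerilis show the derived state 'yes' for I, supporting them as a clade.
Only Ornitharia and Sclerilis show the derived state 'yes' for II, supporting them as a clade.
Only Ichnis and Telyx show the derived state 'yes' for III, supporting them as a clade.
IV (derived state 'no') is shared by all ingroup taxa — unites the whole ingroup.
V (derived state 'no') is unique to Sclerilis (autapomorphy; uninformative for grouping).
VI: derived state 'yes' in Aelina, Ophioma, Ornitharia, and Sclerilis only — synapomorphy for {Aelina, Ophioma, Ornitharia, Sclerilis}.
VII: derived state 'yes' in Ophioma only — an autapomorphy, so it tells us nothing about relationships among taxa.
Most parsimonious ingroup topology: ((((Sclerilis,Ornitharia),Ophioma),Aelina),(Ichnis,Telyx)).
Telyx and Ichnis share a more recent common ancestor with each other than either does with Ophioma, so Ophioma is the least closely related of the three.

Ophioma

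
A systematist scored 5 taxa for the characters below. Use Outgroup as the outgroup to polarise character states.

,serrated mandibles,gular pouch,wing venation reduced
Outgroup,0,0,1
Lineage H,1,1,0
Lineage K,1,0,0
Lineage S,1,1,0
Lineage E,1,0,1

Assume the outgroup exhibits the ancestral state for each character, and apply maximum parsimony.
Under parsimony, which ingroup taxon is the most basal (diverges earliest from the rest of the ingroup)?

Lineage E

Character polarity is set by the outgroup: the derived state is whichever differs from the outgroup's state, so for wing venation reduced the derived state is '0', and for the remaining characters it is '1'.
serrated mandibles (derived state '1') is shared by all ingroup taxa — unites the whole ingroup.
gular pouch: derived state '1' in Lineage H and Lineage S only — synapomorphy for {Lineage H, Lineage S}.
Only Lineage H, Lineage K, and Lineage S show the derived state '0' for wing venation reduced, supporting them as a clade.
Most parsimonious ingroup topology: (((Lineage H,Lineage S),Lineage K),Lineage E).
Lineage E is sister to the clade containing all other ingroup taxa, so it is the earliest-diverging (most basal) ingroup lineage.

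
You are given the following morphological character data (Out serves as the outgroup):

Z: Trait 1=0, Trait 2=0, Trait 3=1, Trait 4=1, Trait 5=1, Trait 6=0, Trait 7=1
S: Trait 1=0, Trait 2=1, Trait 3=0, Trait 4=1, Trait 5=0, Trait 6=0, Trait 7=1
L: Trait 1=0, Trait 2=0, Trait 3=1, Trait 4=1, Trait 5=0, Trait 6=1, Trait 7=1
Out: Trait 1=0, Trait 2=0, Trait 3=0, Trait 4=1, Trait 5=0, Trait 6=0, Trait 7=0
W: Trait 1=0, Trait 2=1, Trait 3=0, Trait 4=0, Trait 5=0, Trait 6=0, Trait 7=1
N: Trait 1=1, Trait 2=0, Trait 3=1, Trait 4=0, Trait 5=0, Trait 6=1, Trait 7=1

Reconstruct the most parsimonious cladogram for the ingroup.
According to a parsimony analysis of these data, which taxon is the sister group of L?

Character polarity is set by the outgroup: the derived state is whichever differs from the outgroup's state, so for Trait 4 the derived state is '0', and for the remaining characters it is '1'.
Trait 1 (derived state '1') is unique to N (autapomorphy; uninformative for grouping).
Trait 2 (derived state '1') is shared by S and W — a synapomorphy uniting that clade.
Only L, N, and Z show the derived state '1' for Trait 3, supporting them as a clade.
Trait 4 groups N and W, which is incompatible with the clades supported by the remaining characters; treating it as convergent (homoplasy) costs fewer steps than any alternative tree.
Trait 5 (derived state '1') is unique to Z (autapomorphy; uninformative for grouping).
Trait 6 (derived state '1') is shared by L and N — a synapomorphy uniting that clade.
All ingroup taxa share the derived state '1' for Trait 7; it defines the ingroup but does not resolve relationships within it.
Most parsimonious ingroup topology: (((N,L),Z),(W,S)).
L and N form a cherry on this tree, so they are sister taxa.

N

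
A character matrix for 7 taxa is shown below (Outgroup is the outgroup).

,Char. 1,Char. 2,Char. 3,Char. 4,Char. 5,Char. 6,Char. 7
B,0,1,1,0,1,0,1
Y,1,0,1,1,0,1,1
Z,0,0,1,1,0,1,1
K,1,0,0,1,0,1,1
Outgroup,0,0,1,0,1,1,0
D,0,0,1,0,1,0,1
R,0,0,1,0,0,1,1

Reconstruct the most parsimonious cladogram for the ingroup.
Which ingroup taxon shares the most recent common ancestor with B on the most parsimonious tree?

Character polarity is set by the outgroup: the derived state is whichever differs from the outgroup's state, so for Char. 3, Char. 5, Char. 6 the derived state is '0', and for the remaining characters it is '1'.
Char. 1 (derived state '1') is shared by K and Y — a synapomorphy uniting that clade.
Char. 2: derived state '1' in B only — an autapomorphy, so it tells us nothing about relationships among taxa.
Char. 3 (derived state '0') is unique to K (autapomorphy; uninformative for grouping).
Char. 4 (derived state '1') is shared by K, Y, and Z — a synapomorphy uniting that clade.
Only K, R, Y, and Z show the derived state '0' for Char. 5, supporting them as a clade.
Char. 6: derived state '0' in B and D only — synapomorphy for {B, D}.
All ingroup taxa share the derived state '1' for Char. 7; it defines the ingroup but does not resolve relationships within it.
Most parsimonious ingroup topology: ((((K,Y),Z),R),(D,B)).
B and D form a cherry on this tree, so they are sister taxa.

D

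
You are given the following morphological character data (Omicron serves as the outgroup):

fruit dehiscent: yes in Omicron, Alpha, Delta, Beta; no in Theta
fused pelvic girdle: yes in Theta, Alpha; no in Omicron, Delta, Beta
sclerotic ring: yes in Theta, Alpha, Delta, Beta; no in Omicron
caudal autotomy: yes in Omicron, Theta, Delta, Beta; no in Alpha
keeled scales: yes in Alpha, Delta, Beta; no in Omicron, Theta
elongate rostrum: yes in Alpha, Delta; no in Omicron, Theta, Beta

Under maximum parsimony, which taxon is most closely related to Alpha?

Character polarity is set by the outgroup: the derived state is whichever differs from the outgroup's state, so for fruit dehiscent, caudal autotomy the derived state is 'no', and for the remaining characters it is 'yes'.
fruit dehiscent (derived state 'no') is unique to Theta (autapomorphy; uninformative for grouping).
fused pelvic girdle (state 'yes') occurs in Alpha and Theta but conflicts with the nesting implied by the other characters — most parsimoniously interpreted as homoplasy.
sclerotic ring (derived state 'yes') is shared by all ingroup taxa — unites the whole ingroup.
caudal autotomy: derived state 'no' in Alpha only — an autapomorphy, so it tells us nothing about relationships among taxa.
keeled scales (derived state 'yes') is shared by Alpha, Beta, and Delta — a synapomorphy uniting that clade.
elongate rostrum (derived state 'yes') is shared by Alpha and Delta — a synapomorphy uniting that clade.
Most parsimonious ingroup topology: (Theta,((Alpha,Delta),Beta)).
Alpha and Delta form a cherry on this tree, so they are sister taxa.

Delta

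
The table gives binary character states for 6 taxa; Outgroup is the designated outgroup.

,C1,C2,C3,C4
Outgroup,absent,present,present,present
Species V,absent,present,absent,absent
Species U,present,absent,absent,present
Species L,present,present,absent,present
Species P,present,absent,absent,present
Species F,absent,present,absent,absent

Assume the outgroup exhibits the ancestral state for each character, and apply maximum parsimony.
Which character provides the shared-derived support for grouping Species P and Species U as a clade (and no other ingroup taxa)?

Character polarity is set by the outgroup: the derived state is whichever differs from the outgroup's state, so for C2, C3, C4 the derived state is 'absent', and for the remaining characters it is 'present'.
Only Species L, Species P, and Species U show the derived state 'present' for C1, supporting them as a clade.
C2: derived state 'absent' in Species P and Species U only — synapomorphy for {Species P, Species U}.
All ingroup taxa share the derived state 'absent' for C3; it defines the ingroup but does not resolve relationships within it.
C4 (derived state 'absent') is shared by Species F and Species V — a synapomorphy uniting that clade.
Most parsimonious ingroup topology: ((Species V,Species F),((Species U,Species P),Species L)).
The clade {Species P, Species U} is supported by C2: its derived state 'absent' occurs in exactly those taxa and in no other taxon (including the outgroup).

C2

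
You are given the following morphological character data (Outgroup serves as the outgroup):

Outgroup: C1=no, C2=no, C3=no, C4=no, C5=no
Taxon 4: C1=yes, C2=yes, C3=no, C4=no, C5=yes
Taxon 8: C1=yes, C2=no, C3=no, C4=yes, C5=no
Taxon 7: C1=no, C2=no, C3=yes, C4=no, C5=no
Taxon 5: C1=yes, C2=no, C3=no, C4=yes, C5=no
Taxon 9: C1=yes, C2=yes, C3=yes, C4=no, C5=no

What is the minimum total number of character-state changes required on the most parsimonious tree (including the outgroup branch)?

The outgroup has state 'no' for every character, so 'yes' is the derived state throughout.
C1 (derived state 'yes') is shared by Taxon 4, Taxon 5, Taxon 8, and Taxon 9 — a synapomorphy uniting that clade.
C2: derived state 'yes' in Taxon 4 and Taxon 9 only — synapomorphy for {Taxon 4, Taxon 9}.
C3 (state 'yes') occurs in Taxon 7 and Taxon 9 but conflicts with the nesting implied by the other characters — most parsimoniously interpreted as homoplasy.
C4: derived state 'yes' in Taxon 5 and Taxon 8 only — synapomorphy for {Taxon 5, Taxon 8}.
C5 (derived state 'yes') is unique to Taxon 4 (autapomorphy; uninformative for grouping).
Most parsimonious ingroup topology: (((Taxon 4,Taxon 9),(Taxon 8,Taxon 5)),Taxon 7).
Changes per character on this tree: C1: 1; C2: 1; C3: 2; C4: 1; C5: 1.
Total = 6.

6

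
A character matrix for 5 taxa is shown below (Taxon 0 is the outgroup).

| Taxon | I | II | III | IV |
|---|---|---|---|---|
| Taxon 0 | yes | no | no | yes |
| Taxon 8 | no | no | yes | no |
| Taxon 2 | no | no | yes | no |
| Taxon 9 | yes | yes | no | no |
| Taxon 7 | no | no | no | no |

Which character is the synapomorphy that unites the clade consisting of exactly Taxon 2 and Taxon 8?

III

Character polarity is set by the outgroup: the derived state is whichever differs from the outgroup's state, so for I, IV the derived state is 'no', and for the remaining characters it is 'yes'.
I: derived state 'no' in Taxon 2, Taxon 7, and Taxon 8 only — synapomorphy for {Taxon 2, Taxon 7, Taxon 8}.
II: derived state 'yes' in Taxon 9 only — an autapomorphy, so it tells us nothing about relationships among taxa.
III (derived state 'yes') is shared by Taxon 2 and Taxon 8 — a synapomorphy uniting that clade.
All ingroup taxa share the derived state 'no' for IV; it defines the ingroup but does not resolve relationships within it.
Most parsimonious ingroup topology: (((Taxon 8,Taxon 2),Taxon 7),Taxon 9).
The clade {Taxon 2, Taxon 8} is supported by III: its derived state 'yes' occurs in exactly those taxa and in no other taxon (including the outgroup).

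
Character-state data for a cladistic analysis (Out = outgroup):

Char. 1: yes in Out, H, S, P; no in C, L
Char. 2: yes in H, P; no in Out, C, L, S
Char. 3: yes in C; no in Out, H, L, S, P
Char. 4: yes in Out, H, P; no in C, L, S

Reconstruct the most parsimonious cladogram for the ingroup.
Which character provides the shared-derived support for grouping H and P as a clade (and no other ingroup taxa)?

Character polarity is set by the outgroup: the derived state is whichever differs from the outgroup's state, so for Char. 1, Char. 4 the derived state is 'no', and for the remaining characters it is 'yes'.
Char. 1 (derived state 'no') is shared by C and L — a synapomorphy uniting that clade.
Char. 2: derived state 'yes' in H and P only — synapomorphy for {H, P}.
Char. 3 (derived state 'yes') is unique to C (autapomorphy; uninformative for grouping).
Char. 4 (derived state 'no') is shared by C, L, and S — a synapomorphy uniting that clade.
Most parsimonious ingroup topology: (((C,L),S),(H,P)).
The clade {H, P} is supported by Char. 2: its derived state 'yes' occurs in exactly those taxa and in no other taxon (including the outgroup).

Char. 2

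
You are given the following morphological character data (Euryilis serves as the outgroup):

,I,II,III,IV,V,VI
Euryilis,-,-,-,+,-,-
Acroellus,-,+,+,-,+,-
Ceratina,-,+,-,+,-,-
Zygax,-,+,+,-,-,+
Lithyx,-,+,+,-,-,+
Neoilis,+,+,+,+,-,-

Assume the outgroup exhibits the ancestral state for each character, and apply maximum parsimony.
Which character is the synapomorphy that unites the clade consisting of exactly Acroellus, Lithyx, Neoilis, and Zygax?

III

Character polarity is set by the outgroup: the derived state is whichever differs from the outgroup's state, so for IV the derived state is '-', and for the remaining characters it is '+'.
I (derived state '+') is unique to Neoilis (autapomorphy; uninformative for grouping).
II (derived state '+') is shared by all ingroup taxa — unites the whole ingroup.
Only Acroellus, Lithyx, Neoilis, and Zygax show the derived state '+' for III, supporting them as a clade.
IV (derived state '-') is shared by Acroellus, Lithyx, and Zygax — a synapomorphy uniting that clade.
V (derived state '+') is unique to Acroellus (autapomorphy; uninformative for grouping).
Only Lithyx and Zygax show the derived state '+' for VI, supporting them as a clade.
Most parsimonious ingroup topology: (((Acroellus,(Zygax,Lithyx)),Neoilis),Ceratina).
The clade {Acroellus, Lithyx, Neoilis, Zygax} is supported by III: its derived state '+' occurs in exactly those taxa and in no other taxon (including the outgroup).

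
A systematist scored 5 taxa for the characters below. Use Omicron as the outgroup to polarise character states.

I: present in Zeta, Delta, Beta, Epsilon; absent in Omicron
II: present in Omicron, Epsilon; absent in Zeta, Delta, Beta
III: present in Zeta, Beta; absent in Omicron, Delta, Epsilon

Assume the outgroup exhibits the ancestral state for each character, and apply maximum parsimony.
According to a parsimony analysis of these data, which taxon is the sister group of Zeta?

Beta

Character polarity is set by the outgroup: the derived state is whichever differs from the outgroup's state, so for II the derived state is 'absent', and for the remaining characters it is 'present'.
All ingroup taxa share the derived state 'present' for I; it defines the ingroup but does not resolve relationships within it.
Only Beta, Delta, and Zeta show the derived state 'absent' for II, supporting them as a clade.
III (derived state 'present') is shared by Beta and Zeta — a synapomorphy uniting that clade.
Most parsimonious ingroup topology: (((Zeta,Beta),Delta),Epsilon).
Zeta and Beta form a cherry on this tree, so they are sister taxa.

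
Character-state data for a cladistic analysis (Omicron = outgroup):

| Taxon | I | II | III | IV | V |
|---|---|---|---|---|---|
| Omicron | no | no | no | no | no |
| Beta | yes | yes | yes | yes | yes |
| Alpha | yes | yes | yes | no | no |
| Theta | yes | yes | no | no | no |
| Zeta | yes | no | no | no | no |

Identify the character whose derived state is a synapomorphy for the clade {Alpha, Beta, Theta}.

The outgroup has state 'no' for every character, so 'yes' is the derived state throughout.
All ingroup taxa share the derived state 'yes' for I; it defines the ingroup but does not resolve relationships within it.
II: derived state 'yes' in Alpha, Beta, and Theta only — synapomorphy for {Alpha, Beta, Theta}.
Only Alpha and Beta show the derived state 'yes' for III, supporting them as a clade.
IV: derived state 'yes' in Beta only — an autapomorphy, so it tells us nothing about relationships among taxa.
V: derived state 'yes' in Beta only — an autapomorphy, so it tells us nothing about relationships among taxa.
Most parsimonious ingroup topology: (((Beta,Alpha),Theta),Zeta).
The clade {Alpha, Beta, Theta} is supported by II: its derived state 'yes' occurs in exactly those taxa and in no other taxon (including the outgroup).

II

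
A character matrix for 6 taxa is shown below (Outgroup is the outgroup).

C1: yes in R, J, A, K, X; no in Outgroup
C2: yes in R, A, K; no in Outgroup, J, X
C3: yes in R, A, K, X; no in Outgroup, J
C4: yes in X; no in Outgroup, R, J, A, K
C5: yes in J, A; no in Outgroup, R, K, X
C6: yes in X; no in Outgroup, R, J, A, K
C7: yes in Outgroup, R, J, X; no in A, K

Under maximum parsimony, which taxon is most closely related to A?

Character polarity is set by the outgroup: the derived state is whichever differs from the outgroup's state, so for C7 the derived state is 'no', and for the remaining characters it is 'yes'.
All ingroup taxa share the derived state 'yes' for C1; it defines the ingroup but does not resolve relationships within it.
C2 (derived state 'yes') is shared by A, K, and R — a synapomorphy uniting that clade.
C3 (derived state 'yes') is shared by A, K, R, and X — a synapomorphy uniting that clade.
C4 (derived state 'yes') is unique to X (autapomorphy; uninformative for grouping).
C5 groups A and J, which is incompatible with the clades supported by the remaining characters; treating it as convergent (homoplasy) costs fewer steps than any alternative tree.
C6: derived state 'yes' in X only — an autapomorphy, so it tells us nothing about relationships among taxa.
C7: derived state 'no' in A and K only — synapomorphy for {A, K}.
Most parsimonious ingroup topology: (((R,(A,K)),X),J).
A and K form a cherry on this tree, so they are sister taxa.

K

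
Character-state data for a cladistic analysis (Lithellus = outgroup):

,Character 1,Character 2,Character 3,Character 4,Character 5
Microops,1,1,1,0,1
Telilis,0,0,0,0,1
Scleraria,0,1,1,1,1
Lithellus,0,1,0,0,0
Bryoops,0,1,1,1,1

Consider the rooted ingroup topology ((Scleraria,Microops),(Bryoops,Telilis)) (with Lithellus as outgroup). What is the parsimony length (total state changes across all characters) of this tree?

7

Map each character onto ((Scleraria,Microops),(Bryoops,Telilis)) (rooted by Lithellus) and count the minimum state changes it requires (Fitch parsimony):
Character 1: 1; Character 2: 1; Character 3: 2; Character 4: 2; Character 5: 1.
Total tree length = 7.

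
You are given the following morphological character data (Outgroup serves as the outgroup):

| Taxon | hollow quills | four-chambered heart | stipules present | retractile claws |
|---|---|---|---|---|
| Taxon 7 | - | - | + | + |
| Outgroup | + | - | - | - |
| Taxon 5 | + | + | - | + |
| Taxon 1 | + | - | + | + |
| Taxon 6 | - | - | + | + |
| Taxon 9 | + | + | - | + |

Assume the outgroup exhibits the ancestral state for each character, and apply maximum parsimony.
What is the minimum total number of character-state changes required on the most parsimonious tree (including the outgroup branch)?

Character polarity is set by the outgroup: the derived state is whichever differs from the outgroup's state, so for hollow quills the derived state is '-', and for the remaining characters it is '+'.
hollow quills: derived state '-' in Taxon 6 and Taxon 7 only — synapomorphy for {Taxon 6, Taxon 7}.
four-chambered heart: derived state '+' in Taxon 5 and Taxon 9 only — synapomorphy for {Taxon 5, Taxon 9}.
stipules present (derived state '+') is shared by Taxon 1, Taxon 6, and Taxon 7 — a synapomorphy uniting that clade.
retractile claws (derived state '+') is shared by all ingroup taxa — unites the whole ingroup.
Most parsimonious ingroup topology: (((Taxon 6,Taxon 7),Taxon 1),(Taxon 9,Taxon 5)).
Changes per character on this tree: hollow quills: 1; four-chambered heart: 1; stipules present: 1; retractile claws: 1.
Total = 4.

4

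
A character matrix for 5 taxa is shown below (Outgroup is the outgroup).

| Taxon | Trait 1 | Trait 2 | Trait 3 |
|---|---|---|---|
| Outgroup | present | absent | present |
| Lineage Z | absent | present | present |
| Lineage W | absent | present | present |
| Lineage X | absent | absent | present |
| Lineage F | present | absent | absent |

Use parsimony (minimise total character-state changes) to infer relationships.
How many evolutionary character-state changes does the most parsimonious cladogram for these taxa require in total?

Character polarity is set by the outgroup: the derived state is whichever differs from the outgroup's state, so for Trait 1, Trait 3 the derived state is 'absent', and for the remaining characters it is 'present'.
Only Lineage W, Lineage X, and Lineage Z show the derived state 'absent' for Trait 1, supporting them as a clade.
Trait 2: derived state 'present' in Lineage W and Lineage Z only — synapomorphy for {Lineage W, Lineage Z}.
Trait 3 (derived state 'absent') is unique to Lineage F (autapomorphy; uninformative for grouping).
Most parsimonious ingroup topology: (((Lineage Z,Lineage W),Lineage X),Lineage F).
Changes per character on this tree: Trait 1: 1; Trait 2: 1; Trait 3: 1.
Total = 3.

3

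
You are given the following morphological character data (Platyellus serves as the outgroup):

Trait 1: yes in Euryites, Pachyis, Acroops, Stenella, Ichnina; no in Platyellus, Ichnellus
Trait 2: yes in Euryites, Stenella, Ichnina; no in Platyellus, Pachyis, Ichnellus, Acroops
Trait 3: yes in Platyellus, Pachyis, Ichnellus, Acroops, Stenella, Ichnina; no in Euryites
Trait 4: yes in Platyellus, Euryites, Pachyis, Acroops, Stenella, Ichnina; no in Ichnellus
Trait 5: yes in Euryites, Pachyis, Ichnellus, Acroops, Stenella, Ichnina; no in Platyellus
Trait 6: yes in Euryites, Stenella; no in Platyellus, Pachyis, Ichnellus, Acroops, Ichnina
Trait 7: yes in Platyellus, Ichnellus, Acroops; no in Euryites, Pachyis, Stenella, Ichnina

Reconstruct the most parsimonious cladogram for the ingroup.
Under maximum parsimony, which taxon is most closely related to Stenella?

Character polarity is set by the outgroup: the derived state is whichever differs from the outgroup's state, so for Trait 3, Trait 4, Trait 7 the derived state is 'no', and for the remaining characters it is 'yes'.
Only Acroops, Euryites, Ichnina, Pachyis, and Stenella show the derived state 'yes' for Trait 1, supporting them as a clade.
Trait 2: derived state 'yes' in Euryites, Ichnina, and Stenella only — synapomorphy for {Euryites, Ichnina, Stenella}.
Trait 3: derived state 'no' in Euryites only — an autapomorphy, so it tells us nothing about relationships among taxa.
Trait 4 (derived state 'no') is unique to Ichnellus (autapomorphy; uninformative for grouping).
Trait 5 (derived state 'yes') is shared by all ingroup taxa — unites the whole ingroup.
Trait 6: derived state 'yes' in Euryites and Stenella only — synapomorphy for {Euryites, Stenella}.
Trait 7: derived state 'no' in Euryites, Ichnina, Pachyis, and Stenella only — synapomorphy for {Euryites, Ichnina, Pachyis, Stenella}.
Most parsimonious ingroup topology: (((((Euryites,Stenella),Ichnina),Pachyis),Acroops),Ichnellus).
Stenella and Euryites form a cherry on this tree, so they are sister taxa.

Euryites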